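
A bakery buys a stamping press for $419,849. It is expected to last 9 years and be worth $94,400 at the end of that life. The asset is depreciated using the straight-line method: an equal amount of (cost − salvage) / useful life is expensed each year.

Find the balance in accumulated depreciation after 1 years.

Depreciable base = $419,849 − $94,400 = $325,449.
Annual expense = $325,449 / 9 = $36,161.
End of year 1: book value $383,688.
Accumulated through year 1 = $419,849 − $383,688 = $36,161.

$36,161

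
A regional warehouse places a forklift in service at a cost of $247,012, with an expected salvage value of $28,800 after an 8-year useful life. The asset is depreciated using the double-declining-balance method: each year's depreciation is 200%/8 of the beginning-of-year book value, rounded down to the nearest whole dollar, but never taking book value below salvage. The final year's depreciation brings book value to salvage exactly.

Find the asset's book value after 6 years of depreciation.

Depreciable base = $247,012 − $28,800 = $218,212.
Year 1: ⌊$247,012 × 200%/8⌋ = $61,753. Book value $185,259.
Year 2: ⌊$185,259 × 200%/8⌋ = $46,314. Book value $138,945.
Year 3: ⌊$138,945 × 200%/8⌋ = $34,736. Book value $104,209.
Year 4: ⌊$104,209 × 200%/8⌋ = $26,052. Book value $78,157.
Year 5: ⌊$78,157 × 200%/8⌋ = $19,539. Book value $58,618.
Year 6: ⌊$58,618 × 200%/8⌋ = $14,654. Book value $43,964.

$43,964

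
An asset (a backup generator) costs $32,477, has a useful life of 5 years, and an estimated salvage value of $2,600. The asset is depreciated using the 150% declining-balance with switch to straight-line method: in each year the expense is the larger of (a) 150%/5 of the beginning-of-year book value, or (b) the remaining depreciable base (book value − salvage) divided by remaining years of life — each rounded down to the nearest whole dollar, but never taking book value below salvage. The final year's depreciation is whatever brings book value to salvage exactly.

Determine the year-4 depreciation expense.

Depreciable base = $32,477 − $2,600 = $29,877.
Year 1: DB = ⌊$32,477 × 150%/5⌋ = $9,743; SL = ⌊$29,877/5⌋ = $5,975 → take DB $9,743. Book value $22,734.
Year 2: DB = ⌊$22,734 × 150%/5⌋ = $6,820; SL = ⌊$20,134/4⌋ = $5,033 → take DB $6,820. Book value $15,914.
Year 3: DB = ⌊$15,914 × 150%/5⌋ = $4,774; SL = ⌊$13,314/3⌋ = $4,438 → take DB $4,774. Book value $11,140.
Year 4: DB = ⌊$11,140 × 150%/5⌋ = $3,342; SL = ⌊$8,540/2⌋ = $4,270 → take SL $4,270. Book value $6,870.

$4,270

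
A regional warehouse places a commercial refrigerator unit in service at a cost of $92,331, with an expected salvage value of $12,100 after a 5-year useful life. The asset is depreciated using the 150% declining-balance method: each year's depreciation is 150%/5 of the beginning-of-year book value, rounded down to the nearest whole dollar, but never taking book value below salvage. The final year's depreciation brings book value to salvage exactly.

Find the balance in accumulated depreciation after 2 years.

$47,088

Depreciable base = $92,331 − $12,100 = $80,231.
Year 1: ⌊$92,331 × 150%/5⌋ = $27,699. Book value $64,632.
Year 2: ⌊$64,632 × 150%/5⌋ = $19,389. Book value $45,243.
Accumulated through year 2 = $92,331 − $45,243 = $47,088.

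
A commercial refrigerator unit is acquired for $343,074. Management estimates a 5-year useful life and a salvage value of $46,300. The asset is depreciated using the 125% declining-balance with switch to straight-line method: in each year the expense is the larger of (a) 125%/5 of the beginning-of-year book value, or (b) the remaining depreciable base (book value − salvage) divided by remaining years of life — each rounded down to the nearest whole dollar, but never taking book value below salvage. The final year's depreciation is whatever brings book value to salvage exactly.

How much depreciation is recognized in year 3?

$48,893

Depreciable base = $343,074 − $46,300 = $296,774.
Year 1: DB = ⌊$343,074 × 125%/5⌋ = $85,768; SL = ⌊$296,774/5⌋ = $59,354 → take DB $85,768. Book value $257,306.
Year 2: DB = ⌊$257,306 × 125%/5⌋ = $64,326; SL = ⌊$211,006/4⌋ = $52,751 → take DB $64,326. Book value $192,980.
Year 3: DB = ⌊$192,980 × 125%/5⌋ = $48,245; SL = ⌊$146,680/3⌋ = $48,893 → take SL $48,893. Book value $144,087.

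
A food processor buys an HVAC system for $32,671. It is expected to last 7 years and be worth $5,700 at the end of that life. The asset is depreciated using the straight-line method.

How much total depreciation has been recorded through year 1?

Depreciable base = $32,671 − $5,700 = $26,971.
Annual expense = $26,971 / 7 = $3,853.
End of year 1: book value $28,818.
Accumulated through year 1 = $32,671 − $28,818 = $3,853.

$3,853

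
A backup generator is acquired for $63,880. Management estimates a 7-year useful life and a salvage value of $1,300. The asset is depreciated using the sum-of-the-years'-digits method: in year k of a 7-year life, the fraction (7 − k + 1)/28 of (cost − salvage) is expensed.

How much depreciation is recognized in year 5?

Depreciable base = $63,880 − $1,300 = $62,580.
Sum of the years' digits = 7+6+5+4+3+2+1 = 28.
Year 1: $62,580 × 7/28 = $15,645. Book value $48,235.
Year 2: $62,580 × 6/28 = $13,410. Book value $34,825.
Year 3: $62,580 × 5/28 = $11,175. Book value $23,650.
Year 4: $62,580 × 4/28 = $8,940. Book value $14,710.
Year 5: $62,580 × 3/28 = $6,705. Book value $8,005.

$6,705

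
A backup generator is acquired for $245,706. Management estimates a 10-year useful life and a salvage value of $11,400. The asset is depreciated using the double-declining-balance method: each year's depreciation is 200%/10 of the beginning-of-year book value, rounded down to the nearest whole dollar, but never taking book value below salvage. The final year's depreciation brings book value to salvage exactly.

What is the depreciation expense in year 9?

Depreciable base = $245,706 − $11,400 = $234,306.
Year 1: ⌊$245,706 × 200%/10⌋ = $49,141. Book value $196,565.
Year 2: ⌊$196,565 × 200%/10⌋ = $39,313. Book value $157,252.
Year 3: ⌊$157,252 × 200%/10⌋ = $31,450. Book value $125,802.
Year 4: ⌊$125,802 × 200%/10⌋ = $25,160. Book value $100,642.
Year 5: ⌊$100,642 × 200%/10⌋ = $20,128. Book value $80,514.
Year 6: ⌊$80,514 × 200%/10⌋ = $16,102. Book value $64,412.
Year 7: ⌊$64,412 × 200%/10⌋ = $12,882. Book value $51,530.
Year 8: ⌊$51,530 × 200%/10⌋ = $10,306. Book value $41,224.
Year 9: ⌊$41,224 × 200%/10⌋ = $8,244. Book value $32,980.

$8,244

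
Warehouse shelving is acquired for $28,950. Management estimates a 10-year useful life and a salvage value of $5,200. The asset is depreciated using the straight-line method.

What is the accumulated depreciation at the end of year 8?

Depreciable base = $28,950 − $5,200 = $23,750.
Annual expense = $23,750 / 10 = $2,375.
End of year 1: book value $26,575.
End of year 2: book value $24,200.
End of year 3: book value $21,825.
End of year 4: book value $19,450.
End of year 5: book value $17,075.
End of year 6: book value $14,700.
End of year 7: book value $12,325.
End of year 8: book value $9,950.
Accumulated through year 8 = $28,950 − $9,950 = $19,000.

$19,000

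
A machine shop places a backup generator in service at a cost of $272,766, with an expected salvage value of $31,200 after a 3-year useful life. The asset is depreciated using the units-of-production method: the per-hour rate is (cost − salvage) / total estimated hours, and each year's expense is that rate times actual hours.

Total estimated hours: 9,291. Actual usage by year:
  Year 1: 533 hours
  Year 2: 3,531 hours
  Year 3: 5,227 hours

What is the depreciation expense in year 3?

Depreciable base = $272,766 − $31,200 = $241,566.
Rate = $241,566 / 9,291 hours = $26 per hour.
Year 1: 533 × $26 = $13,858. Book value $258,908.
Year 2: 3,531 × $26 = $91,806. Book value $167,102.
Year 3: 5,227 × $26 = $135,902. Book value $31,200.

$135,902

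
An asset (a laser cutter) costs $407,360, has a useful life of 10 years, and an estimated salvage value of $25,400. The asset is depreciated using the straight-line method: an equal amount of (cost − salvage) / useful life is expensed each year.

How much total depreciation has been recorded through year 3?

$114,588

Depreciable base = $407,360 − $25,400 = $381,960.
Annual expense = $381,960 / 10 = $38,196.
End of year 1: book value $369,164.
End of year 2: book value $330,968.
End of year 3: book value $292,772.
Accumulated through year 3 = $407,360 − $292,772 = $114,588.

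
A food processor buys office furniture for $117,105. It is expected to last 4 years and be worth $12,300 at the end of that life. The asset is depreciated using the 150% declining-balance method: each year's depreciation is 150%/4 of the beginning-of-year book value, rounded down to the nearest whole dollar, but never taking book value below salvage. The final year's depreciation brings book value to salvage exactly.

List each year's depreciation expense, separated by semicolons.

Depreciable base = $117,105 − $12,300 = $104,805.
Year 1: ⌊$117,105 × 150%/4⌋ = $43,914. Book value $73,191.
Year 2: ⌊$73,191 × 150%/4⌋ = $27,446. Book value $45,745.
Year 3: ⌊$45,745 × 150%/4⌋ = $17,154. Book value $28,591.
Year 4 (final): $28,591 − $12,300 = $16,291. Book value $12,300.

$43,914; $27,446; $17,154; $16,291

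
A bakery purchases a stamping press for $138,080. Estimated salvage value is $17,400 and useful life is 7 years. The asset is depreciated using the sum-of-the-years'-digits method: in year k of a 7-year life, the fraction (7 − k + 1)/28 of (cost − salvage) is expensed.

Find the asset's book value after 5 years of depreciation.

Depreciable base = $138,080 − $17,400 = $120,680.
Sum of the years' digits = 7+6+5+4+3+2+1 = 28.
Year 1: $120,680 × 7/28 = $30,170. Book value $107,910.
Year 2: $120,680 × 6/28 = $25,860. Book value $82,050.
Year 3: $120,680 × 5/28 = $21,550. Book value $60,500.
Year 4: $120,680 × 4/28 = $17,240. Book value $43,260.
Year 5: $120,680 × 3/28 = $12,930. Book value $30,330.

$30,330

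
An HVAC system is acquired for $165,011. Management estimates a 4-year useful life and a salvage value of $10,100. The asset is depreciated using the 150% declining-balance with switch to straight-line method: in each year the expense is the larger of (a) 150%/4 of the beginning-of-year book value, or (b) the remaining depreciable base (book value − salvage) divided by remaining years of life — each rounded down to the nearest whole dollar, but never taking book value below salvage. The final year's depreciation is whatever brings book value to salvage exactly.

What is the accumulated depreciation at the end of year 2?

Depreciable base = $165,011 − $10,100 = $154,911.
Year 1: DB = ⌊$165,011 × 150%/4⌋ = $61,879; SL = ⌊$154,911/4⌋ = $38,727 → take DB $61,879. Book value $103,132.
Year 2: DB = ⌊$103,132 × 150%/4⌋ = $38,674; SL = ⌊$93,032/3⌋ = $31,010 → take DB $38,674. Book value $64,458.
Accumulated through year 2 = $165,011 − $64,458 = $100,553.

$100,553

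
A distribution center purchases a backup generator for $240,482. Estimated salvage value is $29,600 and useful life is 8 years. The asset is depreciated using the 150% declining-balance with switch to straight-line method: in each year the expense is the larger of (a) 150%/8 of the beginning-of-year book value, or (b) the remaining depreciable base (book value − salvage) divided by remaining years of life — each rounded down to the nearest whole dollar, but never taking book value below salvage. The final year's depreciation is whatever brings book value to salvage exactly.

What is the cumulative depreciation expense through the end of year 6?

$173,845

Depreciable base = $240,482 − $29,600 = $210,882.
Year 1: DB = ⌊$240,482 × 150%/8⌋ = $45,090; SL = ⌊$210,882/8⌋ = $26,360 → take DB $45,090. Book value $195,392.
Year 2: DB = ⌊$195,392 × 150%/8⌋ = $36,636; SL = ⌊$165,792/7⌋ = $23,684 → take DB $36,636. Book value $158,756.
Year 3: DB = ⌊$158,756 × 150%/8⌋ = $29,766; SL = ⌊$129,156/6⌋ = $21,526 → take DB $29,766. Book value $128,990.
Year 4: DB = ⌊$128,990 × 150%/8⌋ = $24,185; SL = ⌊$99,390/5⌋ = $19,878 → take DB $24,185. Book value $104,805.
Year 5: DB = ⌊$104,805 × 150%/8⌋ = $19,650; SL = ⌊$75,205/4⌋ = $18,801 → take DB $19,650. Book value $85,155.
Year 6: DB = ⌊$85,155 × 150%/8⌋ = $15,966; SL = ⌊$55,555/3⌋ = $18,518 → take SL $18,518. Book value $66,637.
Accumulated through year 6 = $240,482 − $66,637 = $173,845.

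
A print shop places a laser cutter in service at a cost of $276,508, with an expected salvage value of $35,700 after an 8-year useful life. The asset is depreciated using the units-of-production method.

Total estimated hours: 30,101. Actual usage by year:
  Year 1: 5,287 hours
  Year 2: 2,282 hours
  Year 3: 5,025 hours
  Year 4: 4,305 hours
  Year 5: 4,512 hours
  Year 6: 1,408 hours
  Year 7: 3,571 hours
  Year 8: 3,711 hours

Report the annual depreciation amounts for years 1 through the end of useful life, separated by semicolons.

$42,296; $18,256; $40,200; $34,440; $36,096; $11,264; $28,568; $29,688

Depreciable base = $276,508 − $35,700 = $240,808.
Rate = $240,808 / 30,101 hours = $8 per hour.
Year 1: 5,287 × $8 = $42,296. Book value $234,212.
Year 2: 2,282 × $8 = $18,256. Book value $215,956.
Year 3: 5,025 × $8 = $40,200. Book value $175,756.
Year 4: 4,305 × $8 = $34,440. Book value $141,316.
Year 5: 4,512 × $8 = $36,096. Book value $105,220.
Year 6: 1,408 × $8 = $11,264. Book value $93,956.
Year 7: 3,571 × $8 = $28,568. Book value $65,388.
Year 8: 3,711 × $8 = $29,688. Book value $35,700.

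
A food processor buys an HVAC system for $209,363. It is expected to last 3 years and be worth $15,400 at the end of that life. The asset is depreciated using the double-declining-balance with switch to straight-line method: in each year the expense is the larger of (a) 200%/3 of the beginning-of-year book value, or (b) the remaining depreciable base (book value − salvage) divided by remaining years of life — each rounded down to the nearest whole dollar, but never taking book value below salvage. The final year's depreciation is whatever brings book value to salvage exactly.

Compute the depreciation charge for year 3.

$7,863

Depreciable base = $209,363 − $15,400 = $193,963.
Year 1: DB = ⌊$209,363 × 200%/3⌋ = $139,575; SL = ⌊$193,963/3⌋ = $64,654 → take DB $139,575. Book value $69,788.
Year 2: DB = ⌊$69,788 × 200%/3⌋ = $46,525; SL = ⌊$54,388/2⌋ = $27,194 → take DB $46,525. Book value $23,263.
Year 3 (final): $23,263 − $15,400 = $7,863. Book value $15,400.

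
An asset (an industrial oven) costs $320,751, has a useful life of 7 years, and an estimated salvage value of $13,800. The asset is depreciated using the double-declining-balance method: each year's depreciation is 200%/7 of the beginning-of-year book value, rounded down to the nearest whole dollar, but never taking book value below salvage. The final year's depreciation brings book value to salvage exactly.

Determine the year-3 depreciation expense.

Depreciable base = $320,751 − $13,800 = $306,951.
Year 1: ⌊$320,751 × 200%/7⌋ = $91,643. Book value $229,108.
Year 2: ⌊$229,108 × 200%/7⌋ = $65,459. Book value $163,649.
Year 3: ⌊$163,649 × 200%/7⌋ = $46,756. Book value $116,893.

$46,756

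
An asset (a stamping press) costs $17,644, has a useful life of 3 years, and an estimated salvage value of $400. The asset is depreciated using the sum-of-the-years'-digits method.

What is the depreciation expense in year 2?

Depreciable base = $17,644 − $400 = $17,244.
Sum of the years' digits = 3+2+1 = 6.
Year 1: $17,244 × 3/6 = $8,622. Book value $9,022.
Year 2: $17,244 × 2/6 = $5,748. Book value $3,274.

$5,748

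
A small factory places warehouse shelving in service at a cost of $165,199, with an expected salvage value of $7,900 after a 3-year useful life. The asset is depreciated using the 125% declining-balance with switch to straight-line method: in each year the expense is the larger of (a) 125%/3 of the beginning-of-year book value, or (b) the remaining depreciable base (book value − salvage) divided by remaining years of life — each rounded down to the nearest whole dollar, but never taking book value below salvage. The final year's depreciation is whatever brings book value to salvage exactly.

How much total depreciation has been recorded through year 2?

$113,065

Depreciable base = $165,199 − $7,900 = $157,299.
Year 1: DB = ⌊$165,199 × 125%/3⌋ = $68,832; SL = ⌊$157,299/3⌋ = $52,433 → take DB $68,832. Book value $96,367.
Year 2: DB = ⌊$96,367 × 125%/3⌋ = $40,152; SL = ⌊$88,467/2⌋ = $44,233 → take SL $44,233. Book value $52,134.
Accumulated through year 2 = $165,199 − $52,134 = $113,065.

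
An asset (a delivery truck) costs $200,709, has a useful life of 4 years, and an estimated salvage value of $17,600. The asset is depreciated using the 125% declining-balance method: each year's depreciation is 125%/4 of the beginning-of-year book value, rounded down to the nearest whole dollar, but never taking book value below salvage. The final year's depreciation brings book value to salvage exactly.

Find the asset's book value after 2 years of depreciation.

Depreciable base = $200,709 − $17,600 = $183,109.
Year 1: ⌊$200,709 × 125%/4⌋ = $62,721. Book value $137,988.
Year 2: ⌊$137,988 × 125%/4⌋ = $43,121. Book value $94,867.

$94,867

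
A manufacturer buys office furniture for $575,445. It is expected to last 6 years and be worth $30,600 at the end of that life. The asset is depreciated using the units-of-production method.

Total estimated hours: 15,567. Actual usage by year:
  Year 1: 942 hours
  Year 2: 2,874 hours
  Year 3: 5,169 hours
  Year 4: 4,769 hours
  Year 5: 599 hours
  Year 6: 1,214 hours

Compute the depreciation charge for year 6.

Depreciable base = $575,445 − $30,600 = $544,845.
Rate = $544,845 / 15,567 hours = $35 per hour.
Year 1: 942 × $35 = $32,970. Book value $542,475.
Year 2: 2,874 × $35 = $100,590. Book value $441,885.
Year 3: 5,169 × $35 = $180,915. Book value $260,970.
Year 4: 4,769 × $35 = $166,915. Book value $94,055.
Year 5: 599 × $35 = $20,965. Book value $73,090.
Year 6: 1,214 × $35 = $42,490. Book value $30,600.

$42,490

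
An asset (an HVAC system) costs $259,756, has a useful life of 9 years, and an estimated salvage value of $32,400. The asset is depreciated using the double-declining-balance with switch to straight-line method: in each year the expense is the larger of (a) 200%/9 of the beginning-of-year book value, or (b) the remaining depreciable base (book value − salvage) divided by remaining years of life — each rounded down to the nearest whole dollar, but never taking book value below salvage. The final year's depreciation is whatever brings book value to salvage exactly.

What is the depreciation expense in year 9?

Depreciable base = $259,756 − $32,400 = $227,356.
Year 1: DB = ⌊$259,756 × 200%/9⌋ = $57,723; SL = ⌊$227,356/9⌋ = $25,261 → take DB $57,723. Book value $202,033.
Year 2: DB = ⌊$202,033 × 200%/9⌋ = $44,896; SL = ⌊$169,633/8⌋ = $21,204 → take DB $44,896. Book value $157,137.
Year 3: DB = ⌊$157,137 × 200%/9⌋ = $34,919; SL = ⌊$124,737/7⌋ = $17,819 → take DB $34,919. Book value $122,218.
Year 4: DB = ⌊$122,218 × 200%/9⌋ = $27,159; SL = ⌊$89,818/6⌋ = $14,969 → take DB $27,159. Book value $95,059.
Year 5: DB = ⌊$95,059 × 200%/9⌋ = $21,124; SL = ⌊$62,659/5⌋ = $12,531 → take DB $21,124. Book value $73,935.
Year 6: DB = ⌊$73,935 × 200%/9⌋ = $16,430; SL = ⌊$41,535/4⌋ = $10,383 → take DB $16,430. Book value $57,505.
Year 7: DB = ⌊$57,505 × 200%/9⌋ = $12,778; SL = ⌊$25,105/3⌋ = $8,368 → take DB $12,778. Book value $44,727.
Year 8: DB = ⌊$44,727 × 200%/9⌋ = $9,939; SL = ⌊$12,327/2⌋ = $6,163 → take DB $9,939. Book value $34,788.
Year 9 (final): $34,788 − $32,400 = $2,388. Book value $32,400.

$2,388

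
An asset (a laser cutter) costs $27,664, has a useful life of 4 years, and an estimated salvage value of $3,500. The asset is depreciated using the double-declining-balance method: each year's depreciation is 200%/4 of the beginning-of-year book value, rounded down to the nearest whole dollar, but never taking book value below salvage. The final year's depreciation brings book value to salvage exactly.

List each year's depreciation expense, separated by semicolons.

$13,832; $6,916; $3,416; $0

Depreciable base = $27,664 − $3,500 = $24,164.
Year 1: ⌊$27,664 × 200%/4⌋ = $13,832. Book value $13,832.
Year 2: ⌊$13,832 × 200%/4⌋ = $6,916. Book value $6,916.
Year 3: ⌊$6,916 × 200%/4⌋ = $3,458, capped at $3,416. Book value $3,500.
Year 4 (final): $3,500 − $3,500 = $0. Book value $3,500.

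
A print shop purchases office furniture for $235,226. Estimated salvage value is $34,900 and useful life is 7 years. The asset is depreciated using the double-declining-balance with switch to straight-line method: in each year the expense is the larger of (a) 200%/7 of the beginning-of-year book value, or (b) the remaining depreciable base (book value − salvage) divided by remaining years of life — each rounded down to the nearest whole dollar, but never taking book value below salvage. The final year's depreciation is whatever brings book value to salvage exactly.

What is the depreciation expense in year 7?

Depreciable base = $235,226 − $34,900 = $200,326.
Year 1: DB = ⌊$235,226 × 200%/7⌋ = $67,207; SL = ⌊$200,326/7⌋ = $28,618 → take DB $67,207. Book value $168,019.
Year 2: DB = ⌊$168,019 × 200%/7⌋ = $48,005; SL = ⌊$133,119/6⌋ = $22,186 → take DB $48,005. Book value $120,014.
Year 3: DB = ⌊$120,014 × 200%/7⌋ = $34,289; SL = ⌊$85,114/5⌋ = $17,022 → take DB $34,289. Book value $85,725.
Year 4: DB = ⌊$85,725 × 200%/7⌋ = $24,492; SL = ⌊$50,825/4⌋ = $12,706 → take DB $24,492. Book value $61,233.
Year 5: DB = ⌊$61,233 × 200%/7⌋ = $17,495; SL = ⌊$26,333/3⌋ = $8,777 → take DB $17,495. Book value $43,738.
Year 6: DB = ⌊$43,738 × 200%/7⌋ = $12,496; SL = ⌊$8,838/2⌋ = $4,419 → take DB $12,496, capped at $8,838. Book value $34,900.
Year 7 (final): $34,900 − $34,900 = $0. Book value $34,900.

$0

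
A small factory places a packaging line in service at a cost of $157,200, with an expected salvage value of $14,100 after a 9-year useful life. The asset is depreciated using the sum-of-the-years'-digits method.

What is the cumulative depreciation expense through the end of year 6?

Depreciable base = $157,200 − $14,100 = $143,100.
Sum of the years' digits = 9+8+7+6+5+4+3+2+1 = 45.
Year 1: $143,100 × 9/45 = $28,620. Book value $128,580.
Year 2: $143,100 × 8/45 = $25,440. Book value $103,140.
Year 3: $143,100 × 7/45 = $22,260. Book value $80,880.
Year 4: $143,100 × 6/45 = $19,080. Book value $61,800.
Year 5: $143,100 × 5/45 = $15,900. Book value $45,900.
Year 6: $143,100 × 4/45 = $12,720. Book value $33,180.
Accumulated through year 6 = $157,200 − $33,180 = $124,020.

$124,020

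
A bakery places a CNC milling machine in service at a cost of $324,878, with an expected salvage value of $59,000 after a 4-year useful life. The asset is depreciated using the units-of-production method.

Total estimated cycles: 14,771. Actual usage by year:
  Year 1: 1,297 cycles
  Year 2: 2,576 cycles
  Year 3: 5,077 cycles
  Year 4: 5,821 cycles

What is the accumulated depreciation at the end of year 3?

$161,100

Depreciable base = $324,878 − $59,000 = $265,878.
Rate = $265,878 / 14,771 cycles = $18 per cycle.
Year 1: 1,297 × $18 = $23,346. Book value $301,532.
Year 2: 2,576 × $18 = $46,368. Book value $255,164.
Year 3: 5,077 × $18 = $91,386. Book value $163,778.
Accumulated through year 3 = $324,878 − $163,778 = $161,100.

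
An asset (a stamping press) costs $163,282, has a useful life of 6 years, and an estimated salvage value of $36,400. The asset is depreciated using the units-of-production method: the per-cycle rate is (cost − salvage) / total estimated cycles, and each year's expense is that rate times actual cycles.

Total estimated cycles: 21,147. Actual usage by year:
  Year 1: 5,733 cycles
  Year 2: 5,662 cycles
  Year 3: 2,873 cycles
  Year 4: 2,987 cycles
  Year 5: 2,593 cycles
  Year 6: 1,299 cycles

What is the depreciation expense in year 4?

$17,922

Depreciable base = $163,282 − $36,400 = $126,882.
Rate = $126,882 / 21,147 cycles = $6 per cycle.
Year 1: 5,733 × $6 = $34,398. Book value $128,884.
Year 2: 5,662 × $6 = $33,972. Book value $94,912.
Year 3: 2,873 × $6 = $17,238. Book value $77,674.
Year 4: 2,987 × $6 = $17,922. Book value $59,752.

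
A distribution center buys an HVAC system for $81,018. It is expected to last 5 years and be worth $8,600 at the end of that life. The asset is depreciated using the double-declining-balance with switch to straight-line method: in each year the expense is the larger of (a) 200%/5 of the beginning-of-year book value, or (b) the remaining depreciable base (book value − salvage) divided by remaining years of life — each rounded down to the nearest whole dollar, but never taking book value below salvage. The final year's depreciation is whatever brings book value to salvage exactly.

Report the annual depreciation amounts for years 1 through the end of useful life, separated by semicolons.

Depreciable base = $81,018 − $8,600 = $72,418.
Year 1: DB = ⌊$81,018 × 200%/5⌋ = $32,407; SL = ⌊$72,418/5⌋ = $14,483 → take DB $32,407. Book value $48,611.
Year 2: DB = ⌊$48,611 × 200%/5⌋ = $19,444; SL = ⌊$40,011/4⌋ = $10,002 → take DB $19,444. Book value $29,167.
Year 3: DB = ⌊$29,167 × 200%/5⌋ = $11,666; SL = ⌊$20,567/3⌋ = $6,855 → take DB $11,666. Book value $17,501.
Year 4: DB = ⌊$17,501 × 200%/5⌋ = $7,000; SL = ⌊$8,901/2⌋ = $4,450 → take DB $7,000. Book value $10,501.
Year 5 (final): $10,501 − $8,600 = $1,901. Book value $8,600.

$32,407; $19,444; $11,666; $7,000; $1,901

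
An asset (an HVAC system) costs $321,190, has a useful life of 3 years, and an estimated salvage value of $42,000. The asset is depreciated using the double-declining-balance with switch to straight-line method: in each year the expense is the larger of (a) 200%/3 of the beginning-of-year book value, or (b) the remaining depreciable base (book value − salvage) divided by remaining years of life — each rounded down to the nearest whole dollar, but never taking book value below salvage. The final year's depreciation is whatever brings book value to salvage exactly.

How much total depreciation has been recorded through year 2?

Depreciable base = $321,190 − $42,000 = $279,190.
Year 1: DB = ⌊$321,190 × 200%/3⌋ = $214,126; SL = ⌊$279,190/3⌋ = $93,063 → take DB $214,126. Book value $107,064.
Year 2: DB = ⌊$107,064 × 200%/3⌋ = $71,376; SL = ⌊$65,064/2⌋ = $32,532 → take DB $71,376, capped at $65,064. Book value $42,000.
Accumulated through year 2 = $321,190 − $42,000 = $279,190.

$279,190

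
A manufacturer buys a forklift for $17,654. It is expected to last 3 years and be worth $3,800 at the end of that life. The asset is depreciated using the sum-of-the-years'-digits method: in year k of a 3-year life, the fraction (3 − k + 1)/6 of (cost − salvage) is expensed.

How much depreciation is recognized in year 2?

$4,618

Depreciable base = $17,654 − $3,800 = $13,854.
Sum of the years' digits = 3+2+1 = 6.
Year 1: $13,854 × 3/6 = $6,927. Book value $10,727.
Year 2: $13,854 × 2/6 = $4,618. Book value $6,109.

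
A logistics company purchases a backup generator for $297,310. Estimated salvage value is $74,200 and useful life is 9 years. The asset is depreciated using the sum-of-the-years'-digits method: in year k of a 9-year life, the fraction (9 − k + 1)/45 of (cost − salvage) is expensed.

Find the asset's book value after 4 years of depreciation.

$148,570

Depreciable base = $297,310 − $74,200 = $223,110.
Sum of the years' digits = 9+8+7+6+5+4+3+2+1 = 45.
Year 1: $223,110 × 9/45 = $44,622. Book value $252,688.
Year 2: $223,110 × 8/45 = $39,664. Book value $213,024.
Year 3: $223,110 × 7/45 = $34,706. Book value $178,318.
Year 4: $223,110 × 6/45 = $29,748. Book value $148,570.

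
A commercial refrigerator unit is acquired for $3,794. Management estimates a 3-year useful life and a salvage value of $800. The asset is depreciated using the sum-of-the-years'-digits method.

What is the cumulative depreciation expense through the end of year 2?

Depreciable base = $3,794 − $800 = $2,994.
Sum of the years' digits = 3+2+1 = 6.
Year 1: $2,994 × 3/6 = $1,497. Book value $2,297.
Year 2: $2,994 × 2/6 = $998. Book value $1,299.
Accumulated through year 2 = $3,794 − $1,299 = $2,495.

$2,495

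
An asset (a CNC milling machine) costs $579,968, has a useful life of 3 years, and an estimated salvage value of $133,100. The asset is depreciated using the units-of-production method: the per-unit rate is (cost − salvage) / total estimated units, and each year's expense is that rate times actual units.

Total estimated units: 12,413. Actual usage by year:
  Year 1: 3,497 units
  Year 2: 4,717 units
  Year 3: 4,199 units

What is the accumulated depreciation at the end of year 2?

$295,704

Depreciable base = $579,968 − $133,100 = $446,868.
Rate = $446,868 / 12,413 units = $36 per unit.
Year 1: 3,497 × $36 = $125,892. Book value $454,076.
Year 2: 4,717 × $36 = $169,812. Book value $284,264.
Accumulated through year 2 = $579,968 − $284,264 = $295,704.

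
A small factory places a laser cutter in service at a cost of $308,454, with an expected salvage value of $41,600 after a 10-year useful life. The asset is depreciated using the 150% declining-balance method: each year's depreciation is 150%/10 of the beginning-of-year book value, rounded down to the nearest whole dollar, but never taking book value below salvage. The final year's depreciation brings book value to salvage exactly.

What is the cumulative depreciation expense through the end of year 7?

Depreciable base = $308,454 − $41,600 = $266,854.
Year 1: ⌊$308,454 × 150%/10⌋ = $46,268. Book value $262,186.
Year 2: ⌊$262,186 × 150%/10⌋ = $39,327. Book value $222,859.
Year 3: ⌊$222,859 × 150%/10⌋ = $33,428. Book value $189,431.
Year 4: ⌊$189,431 × 150%/10⌋ = $28,414. Book value $161,017.
Year 5: ⌊$161,017 × 150%/10⌋ = $24,152. Book value $136,865.
Year 6: ⌊$136,865 × 150%/10⌋ = $20,529. Book value $116,336.
Year 7: ⌊$116,336 × 150%/10⌋ = $17,450. Book value $98,886.
Accumulated through year 7 = $308,454 − $98,886 = $209,568.

$209,568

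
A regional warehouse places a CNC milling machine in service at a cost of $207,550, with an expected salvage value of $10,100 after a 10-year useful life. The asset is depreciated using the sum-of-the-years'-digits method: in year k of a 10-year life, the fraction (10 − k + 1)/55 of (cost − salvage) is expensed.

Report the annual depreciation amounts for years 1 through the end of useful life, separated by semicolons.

$35,900; $32,310; $28,720; $25,130; $21,540; $17,950; $14,360; $10,770; $7,180; $3,590

Depreciable base = $207,550 − $10,100 = $197,450.
Sum of the years' digits = 10+9+8+7+6+5+4+3+2+1 = 55.
Year 1: $197,450 × 10/55 = $35,900. Book value $171,650.
Year 2: $197,450 × 9/55 = $32,310. Book value $139,340.
Year 3: $197,450 × 8/55 = $28,720. Book value $110,620.
Year 4: $197,450 × 7/55 = $25,130. Book value $85,490.
Year 5: $197,450 × 6/55 = $21,540. Book value $63,950.
Year 6: $197,450 × 5/55 = $17,950. Book value $46,000.
Year 7: $197,450 × 4/55 = $14,360. Book value $31,640.
Year 8: $197,450 × 3/55 = $10,770. Book value $20,870.
Year 9: $197,450 × 2/55 = $7,180. Book value $13,690.
Year 10: $197,450 × 1/55 = $3,590. Book value $10,100.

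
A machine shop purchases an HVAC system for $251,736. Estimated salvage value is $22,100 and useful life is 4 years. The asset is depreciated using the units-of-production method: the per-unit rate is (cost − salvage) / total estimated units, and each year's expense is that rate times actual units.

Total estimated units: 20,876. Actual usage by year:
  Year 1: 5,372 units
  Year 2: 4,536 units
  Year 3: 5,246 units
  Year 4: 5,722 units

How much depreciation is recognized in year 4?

$62,942

Depreciable base = $251,736 − $22,100 = $229,636.
Rate = $229,636 / 20,876 units = $11 per unit.
Year 1: 5,372 × $11 = $59,092. Book value $192,644.
Year 2: 4,536 × $11 = $49,896. Book value $142,748.
Year 3: 5,246 × $11 = $57,706. Book value $85,042.
Year 4: 5,722 × $11 = $62,942. Book value $22,100.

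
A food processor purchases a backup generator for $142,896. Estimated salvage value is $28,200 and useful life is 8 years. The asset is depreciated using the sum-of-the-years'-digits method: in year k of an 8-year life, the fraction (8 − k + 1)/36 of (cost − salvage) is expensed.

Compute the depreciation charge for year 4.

$15,930

Depreciable base = $142,896 − $28,200 = $114,696.
Sum of the years' digits = 8+7+6+5+4+3+2+1 = 36.
Year 1: $114,696 × 8/36 = $25,488. Book value $117,408.
Year 2: $114,696 × 7/36 = $22,302. Book value $95,106.
Year 3: $114,696 × 6/36 = $19,116. Book value $75,990.
Year 4: $114,696 × 5/36 = $15,930. Book value $60,060.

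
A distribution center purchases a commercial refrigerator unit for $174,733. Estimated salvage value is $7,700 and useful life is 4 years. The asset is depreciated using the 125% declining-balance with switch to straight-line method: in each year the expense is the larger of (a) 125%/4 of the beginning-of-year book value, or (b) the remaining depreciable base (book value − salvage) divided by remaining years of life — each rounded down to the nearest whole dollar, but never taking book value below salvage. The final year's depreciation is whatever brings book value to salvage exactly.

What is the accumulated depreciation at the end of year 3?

$129,588

Depreciable base = $174,733 − $7,700 = $167,033.
Year 1: DB = ⌊$174,733 × 125%/4⌋ = $54,604; SL = ⌊$167,033/4⌋ = $41,758 → take DB $54,604. Book value $120,129.
Year 2: DB = ⌊$120,129 × 125%/4⌋ = $37,540; SL = ⌊$112,429/3⌋ = $37,476 → take DB $37,540. Book value $82,589.
Year 3: DB = ⌊$82,589 × 125%/4⌋ = $25,809; SL = ⌊$74,889/2⌋ = $37,444 → take SL $37,444. Book value $45,145.
Accumulated through year 3 = $174,733 − $45,145 = $129,588.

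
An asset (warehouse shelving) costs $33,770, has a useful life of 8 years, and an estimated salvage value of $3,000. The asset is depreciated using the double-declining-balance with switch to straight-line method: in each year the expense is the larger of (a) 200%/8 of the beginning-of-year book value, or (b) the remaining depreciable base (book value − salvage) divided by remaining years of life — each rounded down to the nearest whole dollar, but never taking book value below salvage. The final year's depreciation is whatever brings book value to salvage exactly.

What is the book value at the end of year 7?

Depreciable base = $33,770 − $3,000 = $30,770.
Year 1: DB = ⌊$33,770 × 200%/8⌋ = $8,442; SL = ⌊$30,770/8⌋ = $3,846 → take DB $8,442. Book value $25,328.
Year 2: DB = ⌊$25,328 × 200%/8⌋ = $6,332; SL = ⌊$22,328/7⌋ = $3,189 → take DB $6,332. Book value $18,996.
Year 3: DB = ⌊$18,996 × 200%/8⌋ = $4,749; SL = ⌊$15,996/6⌋ = $2,666 → take DB $4,749. Book value $14,247.
Year 4: DB = ⌊$14,247 × 200%/8⌋ = $3,561; SL = ⌊$11,247/5⌋ = $2,249 → take DB $3,561. Book value $10,686.
Year 5: DB = ⌊$10,686 × 200%/8⌋ = $2,671; SL = ⌊$7,686/4⌋ = $1,921 → take DB $2,671. Book value $8,015.
Year 6: DB = ⌊$8,015 × 200%/8⌋ = $2,003; SL = ⌊$5,015/3⌋ = $1,671 → take DB $2,003. Book value $6,012.
Year 7: DB = ⌊$6,012 × 200%/8⌋ = $1,503; SL = ⌊$3,012/2⌋ = $1,506 → take SL $1,506. Book value $4,506.

$4,506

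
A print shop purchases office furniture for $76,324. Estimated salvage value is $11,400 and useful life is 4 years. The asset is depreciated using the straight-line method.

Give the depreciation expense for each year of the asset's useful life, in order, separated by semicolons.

Depreciable base = $76,324 − $11,400 = $64,924.
Annual expense = $64,924 / 4 = $16,231.
End of year 1: book value $60,093.
End of year 2: book value $43,862.
End of year 3: book value $27,631.
End of year 4: book value $11,400.

$16,231; $16,231; $16,231; $16,231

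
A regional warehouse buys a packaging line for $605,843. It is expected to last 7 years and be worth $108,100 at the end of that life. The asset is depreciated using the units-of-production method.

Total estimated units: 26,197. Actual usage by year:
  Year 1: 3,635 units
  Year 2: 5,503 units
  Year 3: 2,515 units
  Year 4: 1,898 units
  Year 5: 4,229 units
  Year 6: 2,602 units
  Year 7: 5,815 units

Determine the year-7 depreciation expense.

$110,485

Depreciable base = $605,843 − $108,100 = $497,743.
Rate = $497,743 / 26,197 units = $19 per unit.
Year 1: 3,635 × $19 = $69,065. Book value $536,778.
Year 2: 5,503 × $19 = $104,557. Book value $432,221.
Year 3: 2,515 × $19 = $47,785. Book value $384,436.
Year 4: 1,898 × $19 = $36,062. Book value $348,374.
Year 5: 4,229 × $19 = $80,351. Book value $268,023.
Year 6: 2,602 × $19 = $49,438. Book value $218,585.
Year 7: 5,815 × $19 = $110,485. Book value $108,100.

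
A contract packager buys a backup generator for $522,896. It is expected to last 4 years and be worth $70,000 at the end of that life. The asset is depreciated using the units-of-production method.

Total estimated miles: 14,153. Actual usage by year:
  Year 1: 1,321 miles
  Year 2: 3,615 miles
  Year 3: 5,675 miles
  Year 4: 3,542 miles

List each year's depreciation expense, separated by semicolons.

Depreciable base = $522,896 − $70,000 = $452,896.
Rate = $452,896 / 14,153 miles = $32 per mile.
Year 1: 1,321 × $32 = $42,272. Book value $480,624.
Year 2: 3,615 × $32 = $115,680. Book value $364,944.
Year 3: 5,675 × $32 = $181,600. Book value $183,344.
Year 4: 3,542 × $32 = $113,344. Book value $70,000.

$42,272; $115,680; $181,600; $113,344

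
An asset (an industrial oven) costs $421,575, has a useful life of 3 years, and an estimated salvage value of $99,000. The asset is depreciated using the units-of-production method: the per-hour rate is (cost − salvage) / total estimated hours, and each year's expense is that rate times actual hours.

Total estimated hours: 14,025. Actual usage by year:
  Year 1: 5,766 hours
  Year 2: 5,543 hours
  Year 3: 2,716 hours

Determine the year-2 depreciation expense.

$127,489

Depreciable base = $421,575 − $99,000 = $322,575.
Rate = $322,575 / 14,025 hours = $23 per hour.
Year 1: 5,766 × $23 = $132,618. Book value $288,957.
Year 2: 5,543 × $23 = $127,489. Book value $161,468.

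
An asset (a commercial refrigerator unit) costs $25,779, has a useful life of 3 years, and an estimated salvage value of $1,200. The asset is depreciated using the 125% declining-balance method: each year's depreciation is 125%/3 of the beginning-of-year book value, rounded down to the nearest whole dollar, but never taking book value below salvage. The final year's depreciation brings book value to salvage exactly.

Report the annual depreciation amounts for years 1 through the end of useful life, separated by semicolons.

$10,741; $6,265; $7,573

Depreciable base = $25,779 − $1,200 = $24,579.
Year 1: ⌊$25,779 × 125%/3⌋ = $10,741. Book value $15,038.
Year 2: ⌊$15,038 × 125%/3⌋ = $6,265. Book value $8,773.
Year 3 (final): $8,773 − $1,200 = $7,573. Book value $1,200.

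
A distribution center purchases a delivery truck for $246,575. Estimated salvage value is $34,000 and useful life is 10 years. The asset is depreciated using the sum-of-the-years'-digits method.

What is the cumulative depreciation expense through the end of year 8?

Depreciable base = $246,575 − $34,000 = $212,575.
Sum of the years' digits = 10+9+8+7+6+5+4+3+2+1 = 55.
Year 1: $212,575 × 10/55 = $38,650. Book value $207,925.
Year 2: $212,575 × 9/55 = $34,785. Book value $173,140.
Year 3: $212,575 × 8/55 = $30,920. Book value $142,220.
Year 4: $212,575 × 7/55 = $27,055. Book value $115,165.
Year 5: $212,575 × 6/55 = $23,190. Book value $91,975.
Year 6: $212,575 × 5/55 = $19,325. Book value $72,650.
Year 7: $212,575 × 4/55 = $15,460. Book value $57,190.
Year 8: $212,575 × 3/55 = $11,595. Book value $45,595.
Accumulated through year 8 = $246,575 − $45,595 = $200,980.

$200,980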